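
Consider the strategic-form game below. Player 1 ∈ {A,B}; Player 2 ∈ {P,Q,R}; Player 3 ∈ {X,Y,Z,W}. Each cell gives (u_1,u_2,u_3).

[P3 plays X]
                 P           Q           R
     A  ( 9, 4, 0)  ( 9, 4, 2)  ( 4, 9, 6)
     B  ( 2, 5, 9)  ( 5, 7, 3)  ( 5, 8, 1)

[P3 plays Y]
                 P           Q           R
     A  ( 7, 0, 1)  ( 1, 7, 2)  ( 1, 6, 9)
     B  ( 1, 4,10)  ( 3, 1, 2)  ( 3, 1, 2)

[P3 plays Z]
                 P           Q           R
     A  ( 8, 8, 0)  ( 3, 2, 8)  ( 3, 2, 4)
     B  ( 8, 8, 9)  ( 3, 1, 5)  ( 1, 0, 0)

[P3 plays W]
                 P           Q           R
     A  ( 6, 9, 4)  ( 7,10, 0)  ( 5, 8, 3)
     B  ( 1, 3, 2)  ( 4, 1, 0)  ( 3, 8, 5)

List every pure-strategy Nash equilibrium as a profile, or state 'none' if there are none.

(A,P,X): not NE [P2→R gives 9>4; P3→W gives 4>0]
(A,P,Y): not NE [P2→Q gives 7>0; P3→W gives 4>1]
(A,P,Z): not NE [P3→W gives 4>0]
(A,P,W): not NE [P2→Q gives 10>9]
(A,Q,X): not NE [P2→R gives 9>4; P3→Z gives 8>2]
(A,Q,Y): not NE [P1→B gives 3>1; P3→Z gives 8>2]
(A,Q,Z): not NE [P2→P gives 8>2]
(A,Q,W): not NE [P3→Z gives 8>0]
(A,R,X): not NE [P1→B gives 5>4; P3→Y gives 9>6]
(A,R,Y): not NE [P1→B gives 3>1; P2→Q gives 7>6]
(A,R,Z): not NE [P2→P gives 8>2; P3→Y gives 9>4]
(A,R,W): not NE [P2→Q gives 10>8; P3→Y gives 9>3]
(B,P,X): not NE [P1→A gives 9>2; P2→R gives 8>5; P3→Y gives 10>9]
(B,P,Y): not NE [P1→A gives 7>1]
(B,P,Z): not NE [P3→Y gives 10>9]
(B,P,W): not NE [P1→A gives 6>1; P2→R gives 8>3; P3→Y gives 10>2]
(B,Q,X): not NE [P1→A gives 9>5; P2→R gives 8>7; P3→Z gives 5>3]
(B,Q,Y): not NE [P2→P gives 4>1; P3→Z gives 5>2]
(B,Q,Z): not NE [P2→P gives 8>1]
(B,Q,W): not NE [P1→A gives 7>4; P2→R gives 8>1; P3→Z gives 5>0]
(B,R,X): not NE [P3→W gives 5>1]
(B,R,Y): not NE [P2→P gives 4>1; P3→W gives 5>2]
(B,R,Z): not NE [P1→A gives 3>1; P2→P gives 8>0; P3→W gives 5>0]
(B,R,W): not NE [P1→A gives 5>3]

PSNE: ∅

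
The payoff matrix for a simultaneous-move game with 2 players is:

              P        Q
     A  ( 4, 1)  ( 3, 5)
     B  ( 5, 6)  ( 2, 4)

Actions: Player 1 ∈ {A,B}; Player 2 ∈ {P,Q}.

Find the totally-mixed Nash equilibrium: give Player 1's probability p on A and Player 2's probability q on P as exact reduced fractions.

P1 indiff ⇒ q·4+(1-q)·3 = q·5+(1-q)·2 ⇒ q(-1) = (1-q)(-1) ⇒ q = 1/2
P2 indiff ⇒ p·1+(1-p)·6 = p·5+(1-p)·4 ⇒ p(-4) = (1-p)(-2) ⇒ p = 1/3

P1 mixes 1/3 on A; P2 mixes 1/2 on P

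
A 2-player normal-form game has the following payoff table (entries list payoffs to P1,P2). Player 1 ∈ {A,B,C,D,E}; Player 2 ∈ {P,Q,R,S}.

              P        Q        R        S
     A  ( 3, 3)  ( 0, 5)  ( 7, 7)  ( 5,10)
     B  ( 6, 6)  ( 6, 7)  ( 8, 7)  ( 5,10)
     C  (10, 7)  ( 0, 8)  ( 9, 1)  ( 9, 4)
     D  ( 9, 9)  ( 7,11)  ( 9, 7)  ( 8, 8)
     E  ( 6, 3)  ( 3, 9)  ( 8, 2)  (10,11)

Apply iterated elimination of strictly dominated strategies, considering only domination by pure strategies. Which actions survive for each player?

IESDS → P1:{D,E} P2:{Q,S}

P1 drop A (D beats it: P:9>3 Q:7>0 R:9>7 S:8>5)
P1 drop B (D beats it: P:9>6 Q:7>6 R:9>8 S:8>5)
P2 drop P (Q beats it: C:8>7 D:11>9 E:9>3)
P2 drop R (Q beats it: C:8>1 D:11>7 E:9>2)
P1 drop C (E beats it: Q:3>0 S:10>9)
P1→{D,E} P2→{Q,S}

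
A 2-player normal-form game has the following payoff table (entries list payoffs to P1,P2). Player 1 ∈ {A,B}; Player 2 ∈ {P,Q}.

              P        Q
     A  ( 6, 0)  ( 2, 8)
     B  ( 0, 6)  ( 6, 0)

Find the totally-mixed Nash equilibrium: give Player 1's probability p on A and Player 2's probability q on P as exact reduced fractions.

P1 indiff ⇒ q·6+(1-q)·2 = q·0+(1-q)·6 ⇒ q(6) = (1-q)(4) ⇒ q = 2/5
P2 indiff ⇒ p·0+(1-p)·6 = p·8+(1-p)·0 ⇒ p(-8) = (1-p)(-6) ⇒ p = 3/7

P1 mixes 3/7 on A; P2 mixes 2/5 on P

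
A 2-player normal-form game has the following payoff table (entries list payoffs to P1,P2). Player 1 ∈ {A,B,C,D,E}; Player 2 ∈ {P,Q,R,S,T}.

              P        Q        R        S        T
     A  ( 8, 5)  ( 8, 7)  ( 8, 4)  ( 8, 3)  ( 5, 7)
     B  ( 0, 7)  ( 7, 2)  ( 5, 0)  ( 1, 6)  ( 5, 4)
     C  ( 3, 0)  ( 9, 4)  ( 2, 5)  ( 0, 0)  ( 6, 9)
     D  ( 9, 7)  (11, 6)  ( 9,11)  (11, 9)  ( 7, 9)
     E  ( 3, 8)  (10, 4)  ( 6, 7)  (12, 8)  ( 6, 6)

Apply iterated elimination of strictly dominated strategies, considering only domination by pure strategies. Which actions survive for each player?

P1 drop A (D beats it: P:9>8 Q:11>8 R:9>8 S:11>8 T:7>5)
P1 drop B (D beats it: P:9>0 Q:11>7 R:9>5 S:11>1 T:7>5)
P1 drop C (D beats it: P:9>3 Q:11>9 R:9>2 S:11>0 T:7>6)
P2 drop Q (P beats it: D:7>6 E:8>4)
P2 drop T (R beats it: D:11>9 E:7>6)
P1→{D,E} P2→{P,R,S}

Survivors P1:{D,E} P2:{P,R,S}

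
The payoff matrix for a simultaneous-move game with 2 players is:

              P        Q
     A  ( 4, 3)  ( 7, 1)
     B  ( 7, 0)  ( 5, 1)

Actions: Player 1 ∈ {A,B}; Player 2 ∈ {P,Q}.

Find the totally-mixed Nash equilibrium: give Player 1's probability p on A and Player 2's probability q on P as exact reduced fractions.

(p,q) = (1/3, 2/5)

P1 indiff ⇒ q·4+(1-q)·7 = q·7+(1-q)·5 ⇒ q(-3) = (1-q)(-2) ⇒ q = 2/5
P2 indiff ⇒ p·3+(1-p)·0 = p·1+(1-p)·1 ⇒ p(2) = (1-p)(1) ⇒ p = 1/3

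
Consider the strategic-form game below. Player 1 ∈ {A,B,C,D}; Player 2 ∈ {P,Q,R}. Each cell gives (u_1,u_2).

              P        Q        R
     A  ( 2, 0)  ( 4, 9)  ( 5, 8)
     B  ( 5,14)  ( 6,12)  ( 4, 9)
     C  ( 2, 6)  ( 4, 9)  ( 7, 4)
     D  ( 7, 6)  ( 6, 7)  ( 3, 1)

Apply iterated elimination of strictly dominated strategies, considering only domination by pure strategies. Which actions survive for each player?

IESDS → P1:{B,D} P2:{P,Q}

P2 drop R (Q beats it: A:9>8 B:12>9 C:9>4 D:7>1)
P1 drop A (B beats it: P:5>2 Q:6>4)
P1 drop C (B beats it: P:5>2 Q:6>4)
P1→{B,D} P2→{P,Q}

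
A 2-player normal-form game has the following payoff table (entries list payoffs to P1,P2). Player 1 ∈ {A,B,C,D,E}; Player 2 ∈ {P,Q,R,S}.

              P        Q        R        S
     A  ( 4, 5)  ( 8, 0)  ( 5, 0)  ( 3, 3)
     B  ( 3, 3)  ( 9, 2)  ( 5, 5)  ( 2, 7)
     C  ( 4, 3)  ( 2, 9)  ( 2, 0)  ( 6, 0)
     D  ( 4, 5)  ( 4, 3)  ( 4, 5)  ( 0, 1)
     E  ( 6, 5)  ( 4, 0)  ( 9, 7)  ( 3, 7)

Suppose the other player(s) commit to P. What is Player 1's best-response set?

u_1(A vs P) = 4
u_1(B vs P) = 3
u_1(C vs P) = 4
u_1(D vs P) = 4
u_1(E vs P) = 6
max payoff 6 at {E}

BR_1 = {E}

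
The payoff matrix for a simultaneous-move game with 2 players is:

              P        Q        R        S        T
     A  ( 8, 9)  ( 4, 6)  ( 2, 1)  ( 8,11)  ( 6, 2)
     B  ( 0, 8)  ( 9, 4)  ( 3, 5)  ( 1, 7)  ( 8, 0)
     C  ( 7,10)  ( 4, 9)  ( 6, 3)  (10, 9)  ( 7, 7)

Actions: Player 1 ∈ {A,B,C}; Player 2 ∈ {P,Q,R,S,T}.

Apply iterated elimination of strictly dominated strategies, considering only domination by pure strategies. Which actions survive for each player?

P2 drop Q (P beats it: A:9>6 B:8>4 C:10>9)
P2 drop R (P beats it: A:9>1 B:8>5 C:10>3)
P2 drop T (P beats it: A:9>2 B:8>0 C:10>7)
P1 drop B (A beats it: P:8>0 S:8>1)
P1→{A,C} P2→{P,S}

Remaining: P1:{A,C} P2:{P,S}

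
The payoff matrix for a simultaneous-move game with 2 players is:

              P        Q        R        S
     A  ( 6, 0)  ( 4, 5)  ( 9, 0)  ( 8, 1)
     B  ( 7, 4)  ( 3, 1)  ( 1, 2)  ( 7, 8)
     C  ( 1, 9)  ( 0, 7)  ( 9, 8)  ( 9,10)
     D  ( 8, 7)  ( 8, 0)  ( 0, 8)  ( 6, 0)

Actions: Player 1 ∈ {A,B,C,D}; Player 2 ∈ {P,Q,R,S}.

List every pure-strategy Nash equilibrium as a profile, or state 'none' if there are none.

PSNE = {(C,S)}

(A,P): not NE [P1→D gives 8>6; P2→Q gives 5>0]
(A,Q): not NE [P1→D gives 8>4]
(A,R): not NE [P2→Q gives 5>0]
(A,S): not NE [P1→C gives 9>8; P2→Q gives 5>1]
(B,P): not NE [P1→D gives 8>7; P2→S gives 8>4]
(B,Q): not NE [P1→D gives 8>3; P2→S gives 8>1]
(B,R): not NE [P1→C gives 9>1; P2→S gives 8>2]
(B,S): not NE [P1→C gives 9>7]
(C,P): not NE [P1→D gives 8>1; P2→S gives 10>9]
(C,Q): not NE [P1→D gives 8>0; P2→S gives 10>7]
(C,R): not NE [P2→S gives 10>8]
(C,S): NE
(D,P): not NE [P2→R gives 8>7]
(D,Q): not NE [P2→R gives 8>0]
(D,R): not NE [P1→C gives 9>0]
(D,S): not NE [P1→C gives 9>6; P2→R gives 8>0]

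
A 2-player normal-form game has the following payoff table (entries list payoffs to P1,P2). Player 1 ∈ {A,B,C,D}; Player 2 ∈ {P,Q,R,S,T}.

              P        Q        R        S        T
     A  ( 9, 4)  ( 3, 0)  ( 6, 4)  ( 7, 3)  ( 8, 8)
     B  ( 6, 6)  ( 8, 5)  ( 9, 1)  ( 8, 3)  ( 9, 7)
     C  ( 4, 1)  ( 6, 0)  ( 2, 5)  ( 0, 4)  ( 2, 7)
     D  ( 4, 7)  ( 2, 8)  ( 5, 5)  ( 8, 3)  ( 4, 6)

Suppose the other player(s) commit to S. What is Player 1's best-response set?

u_1(A vs S) = 7
u_1(B vs S) = 8
u_1(C vs S) = 0
u_1(D vs S) = 8
max payoff 8 at {B,D}

BR_1 = {B,D}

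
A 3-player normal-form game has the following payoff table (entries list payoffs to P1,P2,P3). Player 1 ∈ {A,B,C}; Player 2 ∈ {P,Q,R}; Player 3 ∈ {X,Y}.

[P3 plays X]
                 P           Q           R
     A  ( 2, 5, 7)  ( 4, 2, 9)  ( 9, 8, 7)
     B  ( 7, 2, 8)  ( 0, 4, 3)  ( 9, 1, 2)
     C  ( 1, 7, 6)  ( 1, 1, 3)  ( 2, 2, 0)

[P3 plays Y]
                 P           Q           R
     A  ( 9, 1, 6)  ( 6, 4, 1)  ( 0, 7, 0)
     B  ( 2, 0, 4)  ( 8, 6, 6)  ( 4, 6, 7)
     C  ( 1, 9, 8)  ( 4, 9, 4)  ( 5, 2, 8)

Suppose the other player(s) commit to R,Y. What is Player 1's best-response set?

u_1(A vs R,Y) = 0
u_1(B vs R,Y) = 4
u_1(C vs R,Y) = 5
max payoff 5 at {C}

BR_1 = {C}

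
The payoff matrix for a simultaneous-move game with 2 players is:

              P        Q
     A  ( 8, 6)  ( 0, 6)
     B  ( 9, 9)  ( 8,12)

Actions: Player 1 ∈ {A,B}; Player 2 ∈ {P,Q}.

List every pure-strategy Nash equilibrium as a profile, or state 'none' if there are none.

NE set: (B,Q)

(A,P): not NE [P1→B gives 9>8]
(A,Q): not NE [P1→B gives 8>0]
(B,P): not NE [P2→Q gives 12>9]
(B,Q): NE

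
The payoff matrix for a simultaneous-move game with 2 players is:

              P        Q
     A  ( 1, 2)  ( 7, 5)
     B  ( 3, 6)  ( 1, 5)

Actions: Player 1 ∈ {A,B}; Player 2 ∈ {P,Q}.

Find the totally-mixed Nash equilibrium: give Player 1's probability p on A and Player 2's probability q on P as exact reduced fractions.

(p,q) = (1/4, 3/4)

P1 indiff ⇒ q·1+(1-q)·7 = q·3+(1-q)·1 ⇒ q(-2) = (1-q)(-6) ⇒ q = 3/4
P2 indiff ⇒ p·2+(1-p)·6 = p·5+(1-p)·5 ⇒ p(-3) = (1-p)(-1) ⇒ p = 1/4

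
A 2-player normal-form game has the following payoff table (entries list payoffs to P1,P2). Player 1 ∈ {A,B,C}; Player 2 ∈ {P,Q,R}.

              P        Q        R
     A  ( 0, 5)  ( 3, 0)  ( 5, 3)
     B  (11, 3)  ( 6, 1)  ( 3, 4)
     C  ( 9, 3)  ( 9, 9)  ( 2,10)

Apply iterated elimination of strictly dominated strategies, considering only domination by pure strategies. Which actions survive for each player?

Survivors P1:{A,B} P2:{P,R}

P2 drop Q (R beats it: A:3>0 B:4>1 C:10>9)
P1 drop C (B beats it: P:11>9 R:3>2)
P1→{A,B} P2→{P,R}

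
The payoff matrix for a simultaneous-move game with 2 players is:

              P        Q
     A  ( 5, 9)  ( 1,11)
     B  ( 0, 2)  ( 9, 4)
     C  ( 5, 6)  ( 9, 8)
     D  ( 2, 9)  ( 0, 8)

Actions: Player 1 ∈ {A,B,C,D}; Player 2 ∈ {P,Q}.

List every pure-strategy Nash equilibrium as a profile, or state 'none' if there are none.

NE set: (B,Q), (C,Q)

(A,P): not NE [P2→Q gives 11>9]
(A,Q): not NE [P1→C gives 9>1]
(B,P): not NE [P1→C gives 5>0; P2→Q gives 4>2]
(B,Q): NE
(C,P): not NE [P2→Q gives 8>6]
(C,Q): NE
(D,P): not NE [P1→C gives 5>2]
(D,Q): not NE [P1→C gives 9>0; P2→P gives 9>8]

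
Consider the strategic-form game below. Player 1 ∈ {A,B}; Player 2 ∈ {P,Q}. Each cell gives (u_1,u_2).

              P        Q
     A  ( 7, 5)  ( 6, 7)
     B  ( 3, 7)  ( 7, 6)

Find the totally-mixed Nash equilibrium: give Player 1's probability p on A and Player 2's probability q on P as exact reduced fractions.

p=1/3, q=1/5

P1 indiff ⇒ q·7+(1-q)·6 = q·3+(1-q)·7 ⇒ q(4) = (1-q)(1) ⇒ q = 1/5
P2 indiff ⇒ p·5+(1-p)·7 = p·7+(1-p)·6 ⇒ p(-2) = (1-p)(-1) ⇒ p = 1/3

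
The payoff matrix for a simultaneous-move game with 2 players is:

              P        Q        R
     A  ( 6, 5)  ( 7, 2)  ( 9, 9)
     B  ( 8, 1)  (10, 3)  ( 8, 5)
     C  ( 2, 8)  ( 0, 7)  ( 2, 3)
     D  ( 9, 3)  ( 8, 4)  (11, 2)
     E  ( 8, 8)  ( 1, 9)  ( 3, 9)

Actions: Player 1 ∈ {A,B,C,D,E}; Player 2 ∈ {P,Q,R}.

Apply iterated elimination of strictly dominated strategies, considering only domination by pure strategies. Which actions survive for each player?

IESDS → P1:{B,D} P2:{Q,R}

P1 drop A (D beats it: P:9>6 Q:8>7 R:11>9)
P1 drop C (B beats it: P:8>2 Q:10>0 R:8>2)
P1 drop E (D beats it: P:9>8 Q:8>1 R:11>3)
P2 drop P (Q beats it: B:3>1 D:4>3)
P1→{B,D} P2→{Q,R}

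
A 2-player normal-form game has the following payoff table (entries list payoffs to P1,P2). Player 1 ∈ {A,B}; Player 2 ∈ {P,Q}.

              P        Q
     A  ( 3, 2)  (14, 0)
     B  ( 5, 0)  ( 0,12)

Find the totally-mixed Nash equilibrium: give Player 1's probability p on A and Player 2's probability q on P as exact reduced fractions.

p=6/7, q=7/8

P1 indiff ⇒ q·3+(1-q)·14 = q·5+(1-q)·0 ⇒ q(-2) = (1-q)(-14) ⇒ q = 7/8
P2 indiff ⇒ p·2+(1-p)·0 = p·0+(1-p)·12 ⇒ p(2) = (1-p)(12) ⇒ p = 6/7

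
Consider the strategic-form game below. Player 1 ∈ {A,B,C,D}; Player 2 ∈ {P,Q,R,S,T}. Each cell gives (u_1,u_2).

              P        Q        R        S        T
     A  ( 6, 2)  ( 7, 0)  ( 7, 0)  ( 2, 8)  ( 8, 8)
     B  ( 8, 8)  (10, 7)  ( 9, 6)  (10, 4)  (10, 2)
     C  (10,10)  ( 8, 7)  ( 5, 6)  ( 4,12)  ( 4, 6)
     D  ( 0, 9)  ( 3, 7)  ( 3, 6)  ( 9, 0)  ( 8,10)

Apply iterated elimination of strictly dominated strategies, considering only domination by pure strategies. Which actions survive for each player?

P1 drop A (B beats it: P:8>6 Q:10>7 R:9>7 S:10>2 T:10>8)
P1 drop D (B beats it: P:8>0 Q:10>3 R:9>3 S:10>9 T:10>8)
P2 drop Q (P beats it: B:8>7 C:10>7)
P2 drop R (P beats it: B:8>6 C:10>6)
P2 drop T (P beats it: B:8>2 C:10>6)
P1→{B,C} P2→{P,S}

Survivors P1:{B,C} P2:{P,S}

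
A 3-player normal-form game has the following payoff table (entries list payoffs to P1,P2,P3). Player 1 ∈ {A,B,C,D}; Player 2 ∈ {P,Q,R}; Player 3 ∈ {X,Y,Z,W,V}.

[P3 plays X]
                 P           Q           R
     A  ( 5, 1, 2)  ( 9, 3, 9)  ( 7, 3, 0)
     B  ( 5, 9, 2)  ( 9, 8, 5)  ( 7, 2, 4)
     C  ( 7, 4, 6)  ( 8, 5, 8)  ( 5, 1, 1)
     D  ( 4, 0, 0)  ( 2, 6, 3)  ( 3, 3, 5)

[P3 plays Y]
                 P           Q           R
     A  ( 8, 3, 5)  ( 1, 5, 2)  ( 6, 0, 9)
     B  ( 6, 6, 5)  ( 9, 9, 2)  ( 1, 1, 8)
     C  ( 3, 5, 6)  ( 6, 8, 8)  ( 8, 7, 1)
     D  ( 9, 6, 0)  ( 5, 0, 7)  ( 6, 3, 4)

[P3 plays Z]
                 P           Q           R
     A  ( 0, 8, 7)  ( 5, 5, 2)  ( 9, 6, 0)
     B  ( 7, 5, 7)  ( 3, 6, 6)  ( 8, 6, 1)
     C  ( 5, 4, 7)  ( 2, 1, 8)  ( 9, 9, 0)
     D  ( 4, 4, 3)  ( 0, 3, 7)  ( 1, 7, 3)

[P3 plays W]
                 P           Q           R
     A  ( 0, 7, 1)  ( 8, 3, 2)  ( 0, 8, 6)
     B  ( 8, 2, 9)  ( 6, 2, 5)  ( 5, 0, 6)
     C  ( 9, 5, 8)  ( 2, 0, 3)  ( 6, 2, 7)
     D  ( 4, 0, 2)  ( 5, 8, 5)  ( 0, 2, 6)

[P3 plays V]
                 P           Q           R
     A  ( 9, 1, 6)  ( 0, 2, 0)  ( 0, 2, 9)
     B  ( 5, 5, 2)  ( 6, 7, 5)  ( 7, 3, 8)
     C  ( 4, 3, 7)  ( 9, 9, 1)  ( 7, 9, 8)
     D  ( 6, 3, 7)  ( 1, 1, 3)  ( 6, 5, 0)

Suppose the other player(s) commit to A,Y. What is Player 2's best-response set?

u_2(P vs A,Y) = 3
u_2(Q vs A,Y) = 5
u_2(R vs A,Y) = 0
max payoff 5 at {Q}

P2 best: {Q}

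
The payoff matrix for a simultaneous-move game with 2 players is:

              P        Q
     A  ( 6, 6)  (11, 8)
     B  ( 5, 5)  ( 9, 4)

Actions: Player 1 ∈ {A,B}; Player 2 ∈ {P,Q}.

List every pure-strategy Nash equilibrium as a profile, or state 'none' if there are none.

(A,P): not NE [P2→Q gives 8>6]
(A,Q): NE
(B,P): not NE [P1→A gives 6>5]
(B,Q): not NE [P1→A gives 11>9; P2→P gives 5>4]

NE set: (A,Q)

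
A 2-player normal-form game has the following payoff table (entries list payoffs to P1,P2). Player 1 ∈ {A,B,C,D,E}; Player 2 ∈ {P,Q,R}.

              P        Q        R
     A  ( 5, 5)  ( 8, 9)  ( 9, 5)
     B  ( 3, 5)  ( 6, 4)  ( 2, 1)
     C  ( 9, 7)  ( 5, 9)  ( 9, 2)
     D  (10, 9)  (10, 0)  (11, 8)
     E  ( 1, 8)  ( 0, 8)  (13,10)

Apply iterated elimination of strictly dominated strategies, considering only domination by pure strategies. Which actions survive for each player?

IESDS → P1:{D,E} P2:{P,R}

P1 drop A (D beats it: P:10>5 Q:10>8 R:11>9)
P1 drop B (D beats it: P:10>3 Q:10>6 R:11>2)
P1 drop C (D beats it: P:10>9 Q:10>5 R:11>9)
P2 drop Q (R beats it: D:8>0 E:10>8)
P1→{D,E} P2→{P,R}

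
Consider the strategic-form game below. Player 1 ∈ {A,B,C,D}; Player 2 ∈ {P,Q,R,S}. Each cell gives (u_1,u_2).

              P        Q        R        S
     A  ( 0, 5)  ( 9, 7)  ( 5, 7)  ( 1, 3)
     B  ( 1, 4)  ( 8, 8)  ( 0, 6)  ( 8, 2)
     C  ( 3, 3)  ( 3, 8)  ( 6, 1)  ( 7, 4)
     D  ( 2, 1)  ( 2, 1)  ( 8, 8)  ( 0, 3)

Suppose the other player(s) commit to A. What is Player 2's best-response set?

u_2(P vs A) = 5
u_2(Q vs A) = 7
u_2(R vs A) = 7
u_2(S vs A) = 3
max payoff 7 at {Q,R}

P2 best: {Q,R}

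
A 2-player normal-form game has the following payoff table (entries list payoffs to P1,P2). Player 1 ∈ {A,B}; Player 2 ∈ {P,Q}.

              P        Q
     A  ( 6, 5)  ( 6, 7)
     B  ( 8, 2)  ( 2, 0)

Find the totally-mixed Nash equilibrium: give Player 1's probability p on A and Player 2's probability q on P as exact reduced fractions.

(p,q) = (1/2, 2/3)

P1 indiff ⇒ q·6+(1-q)·6 = q·8+(1-q)·2 ⇒ q(-2) = (1-q)(-4) ⇒ q = 2/3
P2 indiff ⇒ p·5+(1-p)·2 = p·7+(1-p)·0 ⇒ p(-2) = (1-p)(-2) ⇒ p = 1/2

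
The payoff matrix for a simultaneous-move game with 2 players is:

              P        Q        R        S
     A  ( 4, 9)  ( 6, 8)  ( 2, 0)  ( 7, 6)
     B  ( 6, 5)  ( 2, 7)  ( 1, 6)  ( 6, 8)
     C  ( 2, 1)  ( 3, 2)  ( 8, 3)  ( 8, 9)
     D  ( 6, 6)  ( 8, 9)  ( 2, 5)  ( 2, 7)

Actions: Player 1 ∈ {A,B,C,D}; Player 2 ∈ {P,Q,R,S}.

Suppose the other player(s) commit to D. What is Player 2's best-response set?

argmax u_2 = {Q}

u_2(P vs D) = 6
u_2(Q vs D) = 9
u_2(R vs D) = 5
u_2(S vs D) = 7
max payoff 9 at {Q}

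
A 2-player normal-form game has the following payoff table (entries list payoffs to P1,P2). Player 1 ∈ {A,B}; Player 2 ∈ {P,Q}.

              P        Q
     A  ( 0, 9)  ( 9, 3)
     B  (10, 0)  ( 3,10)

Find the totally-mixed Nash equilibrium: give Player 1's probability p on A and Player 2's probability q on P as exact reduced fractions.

p=5/8, q=3/8

P1 indiff ⇒ q·0+(1-q)·9 = q·10+(1-q)·3 ⇒ q(-10) = (1-q)(-6) ⇒ q = 3/8
P2 indiff ⇒ p·9+(1-p)·0 = p·3+(1-p)·10 ⇒ p(6) = (1-p)(10) ⇒ p = 5/8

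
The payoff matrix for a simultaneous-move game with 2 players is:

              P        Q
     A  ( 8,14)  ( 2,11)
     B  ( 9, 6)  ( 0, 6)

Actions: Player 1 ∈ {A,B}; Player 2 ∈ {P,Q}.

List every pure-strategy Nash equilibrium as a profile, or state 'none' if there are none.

NE set: (B,P)

(A,P): not NE [P1→B gives 9>8]
(A,Q): not NE [P2→P gives 14>11]
(B,P): NE
(B,Q): not NE [P1→A gives 2>0]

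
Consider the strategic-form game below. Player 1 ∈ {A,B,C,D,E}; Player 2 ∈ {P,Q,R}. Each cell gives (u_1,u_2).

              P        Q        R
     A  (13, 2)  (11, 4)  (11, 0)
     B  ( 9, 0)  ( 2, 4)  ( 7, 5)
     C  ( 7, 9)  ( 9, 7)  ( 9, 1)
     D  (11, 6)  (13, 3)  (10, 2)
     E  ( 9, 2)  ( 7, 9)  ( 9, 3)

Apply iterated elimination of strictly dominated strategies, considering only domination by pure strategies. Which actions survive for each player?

Remaining: P1:{A,D} P2:{P,Q}

P1 drop B (A beats it: P:13>9 Q:11>2 R:11>7)
P1 drop C (A beats it: P:13>7 Q:11>9 R:11>9)
P1 drop E (A beats it: P:13>9 Q:11>7 R:11>9)
P2 drop R (P beats it: A:2>0 D:6>2)
P1→{A,D} P2→{P,Q}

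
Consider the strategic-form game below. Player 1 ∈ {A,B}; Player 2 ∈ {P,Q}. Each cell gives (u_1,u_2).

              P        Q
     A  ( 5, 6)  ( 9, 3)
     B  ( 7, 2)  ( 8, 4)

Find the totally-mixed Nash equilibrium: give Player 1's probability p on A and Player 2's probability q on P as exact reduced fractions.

p=2/5, q=1/3

P1 indiff ⇒ q·5+(1-q)·9 = q·7+(1-q)·8 ⇒ q(-2) = (1-q)(-1) ⇒ q = 1/3
P2 indiff ⇒ p·6+(1-p)·2 = p·3+(1-p)·4 ⇒ p(3) = (1-p)(2) ⇒ p = 2/5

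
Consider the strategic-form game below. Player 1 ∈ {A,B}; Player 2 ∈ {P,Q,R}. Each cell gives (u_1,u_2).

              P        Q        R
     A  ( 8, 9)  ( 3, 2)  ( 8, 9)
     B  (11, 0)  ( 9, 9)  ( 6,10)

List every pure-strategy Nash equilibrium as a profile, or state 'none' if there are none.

(A,P): not NE [P1→B gives 11>8]
(A,Q): not NE [P1→B gives 9>3; P2→R gives 9>2]
(A,R): NE
(B,P): not NE [P2→R gives 10>0]
(B,Q): not NE [P2→R gives 10>9]
(B,R): not NE [P1→A gives 8>6]

NE set: (A,R)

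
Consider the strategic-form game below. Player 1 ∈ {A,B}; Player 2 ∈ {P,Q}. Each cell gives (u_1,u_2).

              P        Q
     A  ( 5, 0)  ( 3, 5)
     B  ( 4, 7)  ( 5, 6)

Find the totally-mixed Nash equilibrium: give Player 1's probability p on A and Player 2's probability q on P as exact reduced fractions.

P1 indiff ⇒ q·5+(1-q)·3 = q·4+(1-q)·5 ⇒ q(1) = (1-q)(2) ⇒ q = 2/3
P2 indiff ⇒ p·0+(1-p)·7 = p·5+(1-p)·6 ⇒ p(-5) = (1-p)(-1) ⇒ p = 1/6

p=1/6, q=2/3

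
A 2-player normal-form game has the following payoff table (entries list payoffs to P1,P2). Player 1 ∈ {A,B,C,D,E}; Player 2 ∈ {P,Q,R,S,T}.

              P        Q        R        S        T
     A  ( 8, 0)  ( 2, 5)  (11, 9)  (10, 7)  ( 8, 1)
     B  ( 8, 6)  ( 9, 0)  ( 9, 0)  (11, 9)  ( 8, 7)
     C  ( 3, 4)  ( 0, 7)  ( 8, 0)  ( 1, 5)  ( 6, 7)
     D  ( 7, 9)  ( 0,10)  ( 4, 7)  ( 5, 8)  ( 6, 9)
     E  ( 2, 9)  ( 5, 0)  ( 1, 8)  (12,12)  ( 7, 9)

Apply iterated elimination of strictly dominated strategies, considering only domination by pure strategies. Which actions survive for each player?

P1 drop C (A beats it: P:8>3 Q:2>0 R:11>8 S:10>1 T:8>6)
P1 drop D (A beats it: P:8>7 Q:2>0 R:11>4 S:10>5 T:8>6)
P2 drop P (S beats it: A:7>0 B:9>6 E:12>9)
P2 drop Q (S beats it: A:7>5 B:9>0 E:12>0)
P2 drop T (S beats it: A:7>1 B:9>7 E:12>9)
P1→{A,B,E} P2→{R,S}

IESDS → P1:{A,B,E} P2:{R,S}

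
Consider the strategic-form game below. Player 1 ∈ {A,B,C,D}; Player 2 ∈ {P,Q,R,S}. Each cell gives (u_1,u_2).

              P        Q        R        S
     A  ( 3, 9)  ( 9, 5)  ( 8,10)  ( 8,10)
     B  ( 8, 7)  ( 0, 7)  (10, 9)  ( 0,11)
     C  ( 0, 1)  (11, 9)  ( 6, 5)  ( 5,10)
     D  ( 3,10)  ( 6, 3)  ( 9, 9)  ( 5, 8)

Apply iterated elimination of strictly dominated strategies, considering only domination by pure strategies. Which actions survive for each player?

Survivors P1:{A,B,D} P2:{P,R,S}

P2 drop Q (S beats it: A:10>5 B:11>7 C:10>9 D:8>3)
P1 drop C (A beats it: P:3>0 R:8>6 S:8>5)
P1→{A,B,D} P2→{P,R,S}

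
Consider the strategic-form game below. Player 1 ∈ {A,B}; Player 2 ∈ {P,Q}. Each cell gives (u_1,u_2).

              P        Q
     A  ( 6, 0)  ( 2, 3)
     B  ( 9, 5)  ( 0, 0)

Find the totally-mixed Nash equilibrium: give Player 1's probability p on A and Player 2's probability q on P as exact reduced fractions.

P1 mixes 5/8 on A; P2 mixes 2/5 on P

P1 indiff ⇒ q·6+(1-q)·2 = q·9+(1-q)·0 ⇒ q(-3) = (1-q)(-2) ⇒ q = 2/5
P2 indiff ⇒ p·0+(1-p)·5 = p·3+(1-p)·0 ⇒ p(-3) = (1-p)(-5) ⇒ p = 5/8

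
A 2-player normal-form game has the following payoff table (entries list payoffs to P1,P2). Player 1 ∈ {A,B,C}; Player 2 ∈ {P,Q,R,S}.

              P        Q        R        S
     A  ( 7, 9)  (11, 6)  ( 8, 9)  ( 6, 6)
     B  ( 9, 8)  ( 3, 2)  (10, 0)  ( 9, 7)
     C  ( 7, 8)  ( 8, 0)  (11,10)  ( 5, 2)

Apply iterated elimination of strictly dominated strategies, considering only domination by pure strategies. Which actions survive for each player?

Survivors P1:{B,C} P2:{P,R}

P2 drop Q (P beats it: A:9>6 B:8>2 C:8>0)
P1 drop A (B beats it: P:9>7 R:10>8 S:9>6)
P2 drop S (P beats it: B:8>7 C:8>2)
P1→{B,C} P2→{P,R}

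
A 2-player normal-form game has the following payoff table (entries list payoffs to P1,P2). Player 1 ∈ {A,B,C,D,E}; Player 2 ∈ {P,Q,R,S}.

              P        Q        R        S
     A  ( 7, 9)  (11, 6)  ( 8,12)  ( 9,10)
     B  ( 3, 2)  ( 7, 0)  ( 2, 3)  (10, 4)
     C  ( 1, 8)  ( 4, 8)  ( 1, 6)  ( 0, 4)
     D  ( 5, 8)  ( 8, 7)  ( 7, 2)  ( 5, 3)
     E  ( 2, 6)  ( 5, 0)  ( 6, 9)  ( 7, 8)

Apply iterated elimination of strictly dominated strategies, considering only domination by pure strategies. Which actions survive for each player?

Survivors P1:{A,B} P2:{R,S}

P1 drop C (A beats it: P:7>1 Q:11>4 R:8>1 S:9>0)
P1 drop D (A beats it: P:7>5 Q:11>8 R:8>7 S:9>5)
P1 drop E (A beats it: P:7>2 Q:11>5 R:8>6 S:9>7)
P2 drop P (R beats it: A:12>9 B:3>2)
P2 drop Q (R beats it: A:12>6 B:3>0)
P1→{A,B} P2→{R,S}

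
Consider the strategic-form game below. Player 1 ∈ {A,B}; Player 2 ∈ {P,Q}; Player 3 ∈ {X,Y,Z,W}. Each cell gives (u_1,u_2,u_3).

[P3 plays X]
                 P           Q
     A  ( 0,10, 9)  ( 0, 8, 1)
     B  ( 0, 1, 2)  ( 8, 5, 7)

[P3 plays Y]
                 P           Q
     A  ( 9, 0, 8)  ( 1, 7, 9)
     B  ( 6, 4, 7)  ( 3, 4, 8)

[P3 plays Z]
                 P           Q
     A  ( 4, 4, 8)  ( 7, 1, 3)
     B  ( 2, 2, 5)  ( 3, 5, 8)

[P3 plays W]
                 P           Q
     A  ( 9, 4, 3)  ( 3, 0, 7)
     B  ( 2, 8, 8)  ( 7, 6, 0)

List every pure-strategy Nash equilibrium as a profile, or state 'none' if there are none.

(A,P,X): NE
(A,P,Y): not NE [P2→Q gives 7>0; P3→X gives 9>8]
(A,P,Z): not NE [P3→X gives 9>8]
(A,P,W): not NE [P3→X gives 9>3]
(A,Q,X): not NE [P1→B gives 8>0; P2→P gives 10>8; P3→Y gives 9>1]
(A,Q,Y): not NE [P1→B gives 3>1]
(A,Q,Z): not NE [P2→P gives 4>1; P3→Y gives 9>3]
(A,Q,W): not NE [P1→B gives 7>3; P2→P gives 4>0; P3→Y gives 9>7]
(B,P,X): not NE [P2→Q gives 5>1; P3→W gives 8>2]
(B,P,Y): not NE [P1→A gives 9>6; P3→W gives 8>7]
(B,P,Z): not NE [P1→A gives 4>2; P2→Q gives 5>2; P3→W gives 8>5]
(B,P,W): not NE [P1→A gives 9>2]
(B,Q,X): not NE [P3→Z gives 8>7]
(B,Q,Y): NE
(B,Q,Z): not NE [P1→A gives 7>3]
(B,Q,W): not NE [P2→P gives 8>6; P3→Z gives 8>0]

PSNE = {(A,P,X), (B,Q,Y)}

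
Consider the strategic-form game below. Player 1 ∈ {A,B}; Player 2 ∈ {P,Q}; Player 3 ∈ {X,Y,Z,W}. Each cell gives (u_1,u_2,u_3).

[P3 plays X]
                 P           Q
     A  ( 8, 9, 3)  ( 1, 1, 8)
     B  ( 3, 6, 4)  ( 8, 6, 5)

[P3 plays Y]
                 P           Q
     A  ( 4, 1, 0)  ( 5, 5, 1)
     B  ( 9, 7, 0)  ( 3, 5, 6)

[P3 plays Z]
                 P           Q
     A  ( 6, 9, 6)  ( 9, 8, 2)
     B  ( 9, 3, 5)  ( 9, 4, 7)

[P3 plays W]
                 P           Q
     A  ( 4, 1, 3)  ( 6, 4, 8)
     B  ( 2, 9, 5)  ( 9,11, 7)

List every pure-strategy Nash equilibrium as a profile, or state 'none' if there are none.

PSNE = {(B,Q,Z), (B,Q,W)}

(A,P,X): not NE [P3→Z gives 6>3]
(A,P,Y): not NE [P1→B gives 9>4; P2→Q gives 5>1; P3→Z gives 6>0]
(A,P,Z): not NE [P1→B gives 9>6]
(A,P,W): not NE [P2→Q gives 4>1; P3→Z gives 6>3]
(A,Q,X): not NE [P1→B gives 8>1; P2→P gives 9>1]
(A,Q,Y): not NE [P3→W gives 8>1]
(A,Q,Z): not NE [P2→P gives 9>8; P3→W gives 8>2]
(A,Q,W): not NE [P1→B gives 9>6]
(B,P,X): not NE [P1→A gives 8>3; P3→W gives 5>4]
(B,P,Y): not NE [P3→W gives 5>0]
(B,P,Z): not NE [P2→Q gives 4>3]
(B,P,W): not NE [P1→A gives 4>2; P2→Q gives 11>9]
(B,Q,X): not NE [P3→W gives 7>5]
(B,Q,Y): not NE [P1→A gives 5>3; P2→P gives 7>5; P3→W gives 7>6]
(B,Q,Z): NE
(B,Q,W): NE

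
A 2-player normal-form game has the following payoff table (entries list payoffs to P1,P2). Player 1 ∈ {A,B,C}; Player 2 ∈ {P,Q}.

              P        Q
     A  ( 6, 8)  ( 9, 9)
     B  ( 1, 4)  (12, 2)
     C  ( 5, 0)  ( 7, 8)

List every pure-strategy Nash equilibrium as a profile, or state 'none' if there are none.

PSNE: ∅

(A,P): not NE [P2→Q gives 9>8]
(A,Q): not NE [P1→B gives 12>9]
(B,P): not NE [P1→A gives 6>1]
(B,Q): not NE [P2→P gives 4>2]
(C,P): not NE [P1→A gives 6>5; P2→Q gives 8>0]
(C,Q): not NE [P1→B gives 12>7]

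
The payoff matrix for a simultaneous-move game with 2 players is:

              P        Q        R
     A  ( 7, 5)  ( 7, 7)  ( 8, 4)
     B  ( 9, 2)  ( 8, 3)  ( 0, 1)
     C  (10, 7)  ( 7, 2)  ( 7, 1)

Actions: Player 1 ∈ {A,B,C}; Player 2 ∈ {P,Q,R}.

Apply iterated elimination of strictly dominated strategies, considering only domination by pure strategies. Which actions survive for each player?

Survivors P1:{B,C} P2:{P,Q}

P2 drop R (P beats it: A:5>4 B:2>1 C:7>1)
P1 drop A (B beats it: P:9>7 Q:8>7)
P1→{B,C} P2→{P,Q}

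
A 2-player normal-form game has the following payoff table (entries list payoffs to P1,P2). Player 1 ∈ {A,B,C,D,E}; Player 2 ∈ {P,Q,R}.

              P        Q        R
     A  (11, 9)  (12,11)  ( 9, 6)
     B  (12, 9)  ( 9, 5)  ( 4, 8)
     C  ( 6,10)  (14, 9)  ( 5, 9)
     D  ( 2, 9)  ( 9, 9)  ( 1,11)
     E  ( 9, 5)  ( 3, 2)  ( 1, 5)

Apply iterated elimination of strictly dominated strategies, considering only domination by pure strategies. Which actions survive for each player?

Survivors P1:{A,B,C} P2:{P,Q}

P1 drop D (A beats it: P:11>2 Q:12>9 R:9>1)
P1 drop E (A beats it: P:11>9 Q:12>3 R:9>1)
P2 drop R (P beats it: A:9>6 B:9>8 C:10>9)
P1→{A,B,C} P2→{P,Q}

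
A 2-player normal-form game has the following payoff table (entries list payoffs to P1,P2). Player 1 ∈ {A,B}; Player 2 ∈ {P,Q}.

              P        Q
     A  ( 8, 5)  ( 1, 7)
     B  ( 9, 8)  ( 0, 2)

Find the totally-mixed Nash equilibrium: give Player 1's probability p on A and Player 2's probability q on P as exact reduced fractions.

p=3/4, q=1/2

P1 indiff ⇒ q·8+(1-q)·1 = q·9+(1-q)·0 ⇒ q(-1) = (1-q)(-1) ⇒ q = 1/2
P2 indiff ⇒ p·5+(1-p)·8 = p·7+(1-p)·2 ⇒ p(-2) = (1-p)(-6) ⇒ p = 3/4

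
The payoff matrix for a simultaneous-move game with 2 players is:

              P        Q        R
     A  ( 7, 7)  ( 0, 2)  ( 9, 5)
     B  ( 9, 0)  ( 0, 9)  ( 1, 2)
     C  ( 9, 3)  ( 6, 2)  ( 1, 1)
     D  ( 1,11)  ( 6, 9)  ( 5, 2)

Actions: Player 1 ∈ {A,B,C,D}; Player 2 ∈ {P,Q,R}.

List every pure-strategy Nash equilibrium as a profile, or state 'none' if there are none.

(A,P): not NE [P1→C gives 9>7]
(A,Q): not NE [P1→D gives 6>0; P2→P gives 7>2]
(A,R): not NE [P2→P gives 7>5]
(B,P): not NE [P2→Q gives 9>0]
(B,Q): not NE [P1→D gives 6>0]
(B,R): not NE [P1→A gives 9>1; P2→Q gives 9>2]
(C,P): NE
(C,Q): not NE [P2→P gives 3>2]
(C,R): not NE [P1→A gives 9>1; P2→P gives 3>1]
(D,P): not NE [P1→C gives 9>1]
(D,Q): not NE [P2→P gives 11>9]
(D,R): not NE [P1→A gives 9>5; P2→P gives 11>2]

NE set: (C,P)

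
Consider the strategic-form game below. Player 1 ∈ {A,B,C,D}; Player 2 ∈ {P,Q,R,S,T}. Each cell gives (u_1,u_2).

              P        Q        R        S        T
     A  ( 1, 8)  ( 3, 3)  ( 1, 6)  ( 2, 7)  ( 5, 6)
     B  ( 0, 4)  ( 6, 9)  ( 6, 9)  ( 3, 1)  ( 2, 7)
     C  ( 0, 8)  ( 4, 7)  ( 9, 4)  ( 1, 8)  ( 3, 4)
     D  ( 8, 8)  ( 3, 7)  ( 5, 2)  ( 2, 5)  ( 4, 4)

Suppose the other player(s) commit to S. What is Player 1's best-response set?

BR_1 = {B}

u_1(A vs S) = 2
u_1(B vs S) = 3
u_1(C vs S) = 1
u_1(D vs S) = 2
max payoff 3 at {B}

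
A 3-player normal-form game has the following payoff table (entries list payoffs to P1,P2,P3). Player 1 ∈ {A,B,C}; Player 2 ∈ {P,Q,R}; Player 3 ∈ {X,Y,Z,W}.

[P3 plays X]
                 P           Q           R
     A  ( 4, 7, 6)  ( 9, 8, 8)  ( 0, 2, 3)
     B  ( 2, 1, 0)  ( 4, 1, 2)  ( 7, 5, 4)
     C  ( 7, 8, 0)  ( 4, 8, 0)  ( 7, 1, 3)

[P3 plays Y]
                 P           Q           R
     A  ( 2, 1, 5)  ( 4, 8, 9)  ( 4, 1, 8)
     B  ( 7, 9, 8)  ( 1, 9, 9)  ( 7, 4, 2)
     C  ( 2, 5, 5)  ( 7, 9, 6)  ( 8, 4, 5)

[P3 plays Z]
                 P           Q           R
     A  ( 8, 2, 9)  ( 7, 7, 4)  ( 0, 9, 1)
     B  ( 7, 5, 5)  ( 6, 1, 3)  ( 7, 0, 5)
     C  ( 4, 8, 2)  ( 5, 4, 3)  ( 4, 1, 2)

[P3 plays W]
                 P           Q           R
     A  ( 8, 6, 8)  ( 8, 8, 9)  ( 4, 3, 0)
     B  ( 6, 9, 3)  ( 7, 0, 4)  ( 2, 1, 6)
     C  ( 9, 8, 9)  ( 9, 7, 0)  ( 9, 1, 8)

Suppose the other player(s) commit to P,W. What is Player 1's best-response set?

P1 best: {C}

u_1(A vs P,W) = 8
u_1(B vs P,W) = 6
u_1(C vs P,W) = 9
max payoff 9 at {C}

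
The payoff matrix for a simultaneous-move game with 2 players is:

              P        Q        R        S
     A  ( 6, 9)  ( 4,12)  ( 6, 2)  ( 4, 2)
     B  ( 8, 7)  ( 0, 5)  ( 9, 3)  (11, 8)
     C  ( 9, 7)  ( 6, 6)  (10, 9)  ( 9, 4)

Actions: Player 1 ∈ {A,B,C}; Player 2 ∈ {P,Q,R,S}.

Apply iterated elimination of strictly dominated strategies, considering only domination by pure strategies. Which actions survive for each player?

Remaining: P1:{B,C} P2:{P,R,S}

P1 drop A (C beats it: P:9>6 Q:6>4 R:10>6 S:9>4)
P2 drop Q (P beats it: B:7>5 C:7>6)
P1→{B,C} P2→{P,R,S}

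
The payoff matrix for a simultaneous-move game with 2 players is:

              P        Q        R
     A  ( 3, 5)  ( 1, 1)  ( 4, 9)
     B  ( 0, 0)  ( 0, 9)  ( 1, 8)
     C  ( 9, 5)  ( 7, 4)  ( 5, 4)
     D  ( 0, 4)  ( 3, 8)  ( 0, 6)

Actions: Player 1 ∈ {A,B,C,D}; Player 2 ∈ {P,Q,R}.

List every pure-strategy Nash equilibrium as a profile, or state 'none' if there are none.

Nash profiles: (C,P)

(A,P): not NE [P1→C gives 9>3; P2→R gives 9>5]
(A,Q): not NE [P1→C gives 7>1; P2→R gives 9>1]
(A,R): not NE [P1→C gives 5>4]
(B,P): not NE [P1→C gives 9>0; P2→Q gives 9>0]
(B,Q): not NE [P1→C gives 7>0]
(B,R): not NE [P1→C gives 5>1; P2→Q gives 9>8]
(C,P): NE
(C,Q): not NE [P2→P gives 5>4]
(C,R): not NE [P2→P gives 5>4]
(D,P): not NE [P1→C gives 9>0; P2→Q gives 8>4]
(D,Q): not NE [P1→C gives 7>3]
(D,R): not NE [P1→C gives 5>0; P2→Q gives 8>6]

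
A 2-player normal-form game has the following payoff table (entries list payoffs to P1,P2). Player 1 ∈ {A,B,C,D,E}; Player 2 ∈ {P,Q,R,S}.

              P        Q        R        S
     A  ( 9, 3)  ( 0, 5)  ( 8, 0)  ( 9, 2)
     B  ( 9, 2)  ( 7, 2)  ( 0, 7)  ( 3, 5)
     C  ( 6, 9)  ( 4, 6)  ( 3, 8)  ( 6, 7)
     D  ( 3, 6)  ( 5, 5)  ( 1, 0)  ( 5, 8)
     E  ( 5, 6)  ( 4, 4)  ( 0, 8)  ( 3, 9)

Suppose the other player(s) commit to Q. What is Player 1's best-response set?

u_1(A vs Q) = 0
u_1(B vs Q) = 7
u_1(C vs Q) = 4
u_1(D vs Q) = 5
u_1(E vs Q) = 4
max payoff 7 at {B}

BR_1 = {B}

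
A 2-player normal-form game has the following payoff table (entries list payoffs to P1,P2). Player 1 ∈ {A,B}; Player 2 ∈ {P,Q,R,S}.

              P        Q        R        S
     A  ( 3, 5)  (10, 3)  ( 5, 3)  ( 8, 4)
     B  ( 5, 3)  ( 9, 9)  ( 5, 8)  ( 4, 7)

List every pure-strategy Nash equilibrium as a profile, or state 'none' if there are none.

Equilibria: none

(A,P): not NE [P1→B gives 5>3]
(A,Q): not NE [P2→P gives 5>3]
(A,R): not NE [P2→P gives 5>3]
(A,S): not NE [P2→P gives 5>4]
(B,P): not NE [P2→Q gives 9>3]
(B,Q): not NE [P1→A gives 10>9]
(B,R): not NE [P2→Q gives 9>8]
(B,S): not NE [P1→A gives 8>4; P2→Q gives 9>7]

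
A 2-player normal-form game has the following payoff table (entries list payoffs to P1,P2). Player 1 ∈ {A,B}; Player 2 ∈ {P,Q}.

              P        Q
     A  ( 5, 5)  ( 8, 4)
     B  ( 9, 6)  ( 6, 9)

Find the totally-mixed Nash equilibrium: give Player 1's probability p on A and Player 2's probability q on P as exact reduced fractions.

P1 indiff ⇒ q·5+(1-q)·8 = q·9+(1-q)·6 ⇒ q(-4) = (1-q)(-2) ⇒ q = 1/3
P2 indiff ⇒ p·5+(1-p)·6 = p·4+(1-p)·9 ⇒ p(1) = (1-p)(3) ⇒ p = 3/4

P1 mixes 3/4 on A; P2 mixes 1/3 on P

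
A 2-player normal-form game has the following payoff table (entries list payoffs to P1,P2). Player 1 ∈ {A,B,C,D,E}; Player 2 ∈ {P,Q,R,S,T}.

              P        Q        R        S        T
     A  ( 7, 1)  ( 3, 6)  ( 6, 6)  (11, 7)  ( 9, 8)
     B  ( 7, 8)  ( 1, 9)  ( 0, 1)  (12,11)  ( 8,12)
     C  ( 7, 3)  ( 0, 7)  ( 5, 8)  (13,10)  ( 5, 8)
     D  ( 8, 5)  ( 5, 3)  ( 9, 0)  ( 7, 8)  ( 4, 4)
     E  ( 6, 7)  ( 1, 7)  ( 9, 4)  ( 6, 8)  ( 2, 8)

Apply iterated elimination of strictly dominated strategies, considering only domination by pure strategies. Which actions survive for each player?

P2 drop P (S beats it: A:7>1 B:11>8 C:10>3 D:8>5 E:8>7)
P2 drop Q (S beats it: A:7>6 B:11>9 C:10>7 D:8>3 E:8>7)
P2 drop R (S beats it: A:7>6 B:11>1 C:10>8 D:8>0 E:8>4)
P1 drop D (A beats it: S:11>7 T:9>4)
P1 drop E (A beats it: S:11>6 T:9>2)
P1→{A,B,C} P2→{S,T}

Survivors P1:{A,B,C} P2:{S,T}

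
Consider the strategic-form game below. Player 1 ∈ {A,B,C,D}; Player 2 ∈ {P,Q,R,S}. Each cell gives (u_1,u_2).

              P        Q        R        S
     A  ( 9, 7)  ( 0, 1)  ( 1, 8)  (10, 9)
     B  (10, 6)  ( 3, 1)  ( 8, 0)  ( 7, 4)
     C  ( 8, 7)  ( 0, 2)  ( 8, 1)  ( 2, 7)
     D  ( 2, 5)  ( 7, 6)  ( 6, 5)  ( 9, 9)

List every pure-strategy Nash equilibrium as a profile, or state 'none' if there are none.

Nash profiles: (A,S), (B,P)

(A,P): not NE [P1→B gives 10>9; P2→S gives 9>7]
(A,Q): not NE [P1→D gives 7>0; P2→S gives 9>1]
(A,R): not NE [P1→C gives 8>1; P2→S gives 9>8]
(A,S): NE
(B,P): NE
(B,Q): not NE [P1→D gives 7>3; P2→P gives 6>1]
(B,R): not NE [P2→P gives 6>0]
(B,S): not NE [P1→A gives 10>7; P2→P gives 6>4]
(C,P): not NE [P1→B gives 10>8]
(C,Q): not NE [P1→D gives 7>0; P2→S gives 7>2]
(C,R): not NE [P2→S gives 7>1]
(C,S): not NE [P1→A gives 10>2]
(D,P): not NE [P1→B gives 10>2; P2→S gives 9>5]
(D,Q): not NE [P2→S gives 9>6]
(D,R): not NE [P1→C gives 8>6; P2→S gives 9>5]
(D,S): not NE [P1→A gives 10>9]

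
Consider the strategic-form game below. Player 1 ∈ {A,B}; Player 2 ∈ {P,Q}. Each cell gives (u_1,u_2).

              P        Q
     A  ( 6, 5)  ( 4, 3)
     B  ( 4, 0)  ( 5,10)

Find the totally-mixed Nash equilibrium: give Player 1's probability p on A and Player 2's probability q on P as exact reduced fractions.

P1 indiff ⇒ q·6+(1-q)·4 = q·4+(1-q)·5 ⇒ q(2) = (1-q)(1) ⇒ q = 1/3
P2 indiff ⇒ p·5+(1-p)·0 = p·3+(1-p)·10 ⇒ p(2) = (1-p)(10) ⇒ p = 5/6

p=5/6, q=1/3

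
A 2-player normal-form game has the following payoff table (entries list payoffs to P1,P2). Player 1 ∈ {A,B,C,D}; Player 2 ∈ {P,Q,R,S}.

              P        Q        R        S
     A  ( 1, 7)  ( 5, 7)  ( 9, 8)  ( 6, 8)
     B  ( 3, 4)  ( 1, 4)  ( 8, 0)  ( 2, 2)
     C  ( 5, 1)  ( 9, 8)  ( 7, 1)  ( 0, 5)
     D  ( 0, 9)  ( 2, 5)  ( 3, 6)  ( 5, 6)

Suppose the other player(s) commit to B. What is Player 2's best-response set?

u_2(P vs B) = 4
u_2(Q vs B) = 4
u_2(R vs B) = 0
u_2(S vs B) = 2
max payoff 4 at {P,Q}

P2 best: {P,Q}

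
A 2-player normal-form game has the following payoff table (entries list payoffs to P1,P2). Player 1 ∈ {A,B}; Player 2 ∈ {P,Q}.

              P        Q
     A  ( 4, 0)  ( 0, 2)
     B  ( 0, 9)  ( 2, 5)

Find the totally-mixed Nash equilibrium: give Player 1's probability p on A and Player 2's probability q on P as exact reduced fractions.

P1 indiff ⇒ q·4+(1-q)·0 = q·0+(1-q)·2 ⇒ q(4) = (1-q)(2) ⇒ q = 1/3
P2 indiff ⇒ p·0+(1-p)·9 = p·2+(1-p)·5 ⇒ p(-2) = (1-p)(-4) ⇒ p = 2/3

p=2/3, q=1/3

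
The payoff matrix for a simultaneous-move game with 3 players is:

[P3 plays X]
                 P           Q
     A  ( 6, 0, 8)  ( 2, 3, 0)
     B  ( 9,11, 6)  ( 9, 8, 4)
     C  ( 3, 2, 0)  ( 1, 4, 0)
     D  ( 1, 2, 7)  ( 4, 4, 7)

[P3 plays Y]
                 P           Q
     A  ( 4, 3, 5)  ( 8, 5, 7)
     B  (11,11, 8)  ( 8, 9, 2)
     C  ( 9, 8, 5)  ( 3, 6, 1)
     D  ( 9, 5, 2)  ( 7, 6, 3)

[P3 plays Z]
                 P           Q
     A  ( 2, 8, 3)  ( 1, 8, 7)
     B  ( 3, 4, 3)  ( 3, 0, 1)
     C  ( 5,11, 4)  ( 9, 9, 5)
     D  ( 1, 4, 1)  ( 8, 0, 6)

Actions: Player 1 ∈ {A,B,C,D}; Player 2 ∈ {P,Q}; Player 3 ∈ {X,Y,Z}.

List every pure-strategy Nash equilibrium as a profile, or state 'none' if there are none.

NE set: (A,Q,Y), (B,P,Y)

(A,P,X): not NE [P1→B gives 9>6; P2→Q gives 3>0]
(A,P,Y): not NE [P1→B gives 11>4; P2→Q gives 5>3; P3→X gives 8>5]
(A,P,Z): not NE [P1→C gives 5>2; P3→X gives 8>3]
(A,Q,X): not NE [P1→B gives 9>2; P3→Z gives 7>0]
(A,Q,Y): NE
(A,Q,Z): not NE [P1→C gives 9>1]
(B,P,X): not NE [P3→Y gives 8>6]
(B,P,Y): NE
(B,P,Z): not NE [P1→C gives 5>3; P3→Y gives 8>3]
(B,Q,X): not NE [P2→P gives 11>8]
(B,Q,Y): not NE [P2→P gives 11>9; P3→X gives 4>2]
(B,Q,Z): not NE [P1→C gives 9>3; P2→P gives 4>0; P3→X gives 4>1]
(C,P,X): not NE [P1→B gives 9>3; P2→Q gives 4>2; P3→Y gives 5>0]
(C,P,Y): not NE [P1→B gives 11>9]
(C,P,Z): not NE [P3→Y gives 5>4]
(C,Q,X): not NE [P1→B gives 9>1; P3→Z gives 5>0]
(C,Q,Y): not NE [P1→B gives 8>3; P2→P gives 8>6; P3→Z gives 5>1]
(C,Q,Z): not NE [P2→P gives 11>9]
(D,P,X): not NE [P1→B gives 9>1; P2→Q gives 4>2]
(D,P,Y): not NE [P1→B gives 11>9; P2→Q gives 6>5; P3→X gives 7>2]
(D,P,Z): not NE [P1→C gives 5>1; P3→X gives 7>1]
(D,Q,X): not NE [P1→B gives 9>4]
(D,Q,Y): not NE [P1→B gives 8>7; P3→X gives 7>3]
(D,Q,Z): not NE [P1→C gives 9>8; P2→P gives 4>0; P3→X gives 7>6]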